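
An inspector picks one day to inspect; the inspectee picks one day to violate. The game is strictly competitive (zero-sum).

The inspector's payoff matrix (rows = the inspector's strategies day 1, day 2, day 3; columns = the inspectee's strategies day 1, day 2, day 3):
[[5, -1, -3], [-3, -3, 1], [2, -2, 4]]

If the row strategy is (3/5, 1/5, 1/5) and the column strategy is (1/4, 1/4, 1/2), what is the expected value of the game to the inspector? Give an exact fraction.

Against (1/4, 1/4, 1/2), each row's expected payoff is day 1: -1/2; day 2: -1; day 3: 2.
Taking the (3/5, 1/5, 1/5)-weighted average: (3/5)·(-1/2) + (1/5)·(-1) + (1/5)·(2) = -1/10.

-1/10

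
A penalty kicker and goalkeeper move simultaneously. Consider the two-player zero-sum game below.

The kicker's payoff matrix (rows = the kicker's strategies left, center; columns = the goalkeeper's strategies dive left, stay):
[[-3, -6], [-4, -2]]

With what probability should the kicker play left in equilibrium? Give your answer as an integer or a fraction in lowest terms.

Row minima are -6 and -4, so the kicker's maximin is -4; column maxima are -3 and -2, so the goalkeeper's minimax is -3. These differ, so the equilibrium is in mixed strategies.
Let the kicker play left with probability p. The goalkeeper is indifferent when −3p − 4(1−p) = −6p − 2(1−p), giving p = 2/5.

2/5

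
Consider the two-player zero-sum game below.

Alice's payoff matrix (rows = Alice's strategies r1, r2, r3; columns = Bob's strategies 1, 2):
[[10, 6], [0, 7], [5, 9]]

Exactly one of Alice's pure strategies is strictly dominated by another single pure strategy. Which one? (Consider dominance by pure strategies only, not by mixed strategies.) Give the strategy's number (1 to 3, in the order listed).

Compare r2 with r3: 5 > 0, 9 > 7.
So r3 strictly dominates r2 for Alice; r2 is strictly dominated.

2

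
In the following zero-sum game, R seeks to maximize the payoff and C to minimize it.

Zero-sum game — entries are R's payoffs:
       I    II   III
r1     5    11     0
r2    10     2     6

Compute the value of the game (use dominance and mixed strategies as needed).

22/5

Column I is strictly dominated by III for C (it gives R more in every row).
The remaining 2×2 game on (r1, r2) × (II, III) has no saddle point. Let R play r1 with probability p; indifference gives 11p + 2(1−p) = 6(1−p), so p = 4/15.
Similarly C's optimal q on II is 2/5, and the value is 11·(2/5) + (0)·(3/5) = 22/5.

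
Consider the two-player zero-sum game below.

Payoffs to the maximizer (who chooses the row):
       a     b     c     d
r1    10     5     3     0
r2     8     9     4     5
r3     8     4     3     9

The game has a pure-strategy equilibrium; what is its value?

Row minima: 0, 4, 3 → the maximizer's maximin is 4.
Column maxima: 10, 9, 4, 9 → the minimizer's minimax is 4.
They coincide at (r2, c), so the value is 4.

4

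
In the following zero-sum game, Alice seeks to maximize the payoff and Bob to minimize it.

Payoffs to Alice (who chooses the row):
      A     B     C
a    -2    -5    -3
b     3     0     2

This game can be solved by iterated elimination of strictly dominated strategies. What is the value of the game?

0

Column C is strictly dominated by B for Bob (-5<-3, 0<2); eliminate C.
Row a is strictly dominated by row b (3>-2, 0>-5); eliminate a.
Column A is strictly dominated by B for Bob (0<3); eliminate A.
Only (b, B) remains, with payoff 0.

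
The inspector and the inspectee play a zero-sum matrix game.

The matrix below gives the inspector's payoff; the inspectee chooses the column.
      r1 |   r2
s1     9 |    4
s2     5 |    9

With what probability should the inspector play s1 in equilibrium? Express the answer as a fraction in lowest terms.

Row minima are 4 and 5, so the inspector's maximin is 5; column maxima are 9 and 9, so the inspectee's minimax is 9. These differ, so the equilibrium is in mixed strategies.
Let the inspector play s1 with probability p. The inspectee is indifferent when 9p + 5(1−p) = 4p + 9(1−p), giving p = 4/9.

4/9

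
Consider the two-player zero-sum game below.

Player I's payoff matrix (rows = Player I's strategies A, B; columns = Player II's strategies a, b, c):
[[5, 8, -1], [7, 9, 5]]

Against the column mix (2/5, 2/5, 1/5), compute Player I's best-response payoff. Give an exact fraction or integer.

A: (5)·(2/5) + (8)·(2/5) + (-1)·(1/5) = 5.
B: (7)·(2/5) + (9)·(2/5) + (5)·(1/5) = 37/5.
The best pure response is B with expected payoff 37/5.

37/5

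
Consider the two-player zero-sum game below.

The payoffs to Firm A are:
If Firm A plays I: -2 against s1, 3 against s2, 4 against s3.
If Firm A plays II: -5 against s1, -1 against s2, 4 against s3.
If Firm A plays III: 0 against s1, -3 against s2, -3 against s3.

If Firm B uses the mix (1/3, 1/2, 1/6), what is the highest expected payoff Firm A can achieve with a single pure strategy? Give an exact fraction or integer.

3/2

I: (-2)·(1/3) + (3)·(1/2) + (4)·(1/6) = 3/2.
II: (-5)·(1/3) + (-1)·(1/2) + (4)·(1/6) = -3/2.
III: (0)·(1/3) + (-3)·(1/2) + (-3)·(1/6) = -2.
The best pure response is I with expected payoff 3/2.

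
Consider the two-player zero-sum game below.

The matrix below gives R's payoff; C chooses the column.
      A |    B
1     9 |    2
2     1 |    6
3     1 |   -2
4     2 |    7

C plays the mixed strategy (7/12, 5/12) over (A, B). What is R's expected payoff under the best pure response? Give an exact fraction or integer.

73/12

1: (9)·(7/12) + (2)·(5/12) = 73/12.
2: (1)·(7/12) + (6)·(5/12) = 37/12.
3: (1)·(7/12) + (-2)·(5/12) = -1/4.
4: (2)·(7/12) + (7)·(5/12) = 49/12.
The best pure response is 1 with expected payoff 73/12.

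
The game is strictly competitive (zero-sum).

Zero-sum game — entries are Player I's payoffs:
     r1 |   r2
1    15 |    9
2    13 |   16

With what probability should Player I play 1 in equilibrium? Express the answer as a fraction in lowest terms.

1/3

Row minima are 9 and 13, so Player I's maximin is 13; column maxima are 15 and 16, so Player II's minimax is 15. These differ, so the equilibrium is in mixed strategies.
Let Player I play 1 with probability p. Player II is indifferent when 15p + 13(1−p) = 9p + 16(1−p), giving p = 1/3.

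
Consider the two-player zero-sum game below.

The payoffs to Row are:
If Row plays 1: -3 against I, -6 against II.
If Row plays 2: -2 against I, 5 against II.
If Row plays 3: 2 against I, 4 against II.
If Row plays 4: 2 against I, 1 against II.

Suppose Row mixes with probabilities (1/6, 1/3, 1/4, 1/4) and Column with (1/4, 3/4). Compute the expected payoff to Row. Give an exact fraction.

Against (1/4, 3/4), each row's expected payoff is 1: -21/4; 2: 13/4; 3: 7/2; 4: 5/4.
Taking the (1/6, 1/3, 1/4, 1/4)-weighted average: (1/6)·(-21/4) + (1/3)·(13/4) + (1/4)·(7/2) + (1/4)·(5/4) = 67/48.

67/48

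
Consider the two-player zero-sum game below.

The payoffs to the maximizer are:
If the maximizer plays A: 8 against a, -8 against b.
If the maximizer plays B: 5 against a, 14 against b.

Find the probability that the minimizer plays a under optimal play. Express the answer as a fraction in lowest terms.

Row minima are -8 and 5, so the maximizer's maximin is 5; column maxima are 8 and 14, so the minimizer's minimax is 8. These differ, so the equilibrium is in mixed strategies.
Let the minimizer play a with probability q. The maximizer is indifferent when 8q − 8(1−q) = 5q + 14(1−q), giving q = 22/25.

22/25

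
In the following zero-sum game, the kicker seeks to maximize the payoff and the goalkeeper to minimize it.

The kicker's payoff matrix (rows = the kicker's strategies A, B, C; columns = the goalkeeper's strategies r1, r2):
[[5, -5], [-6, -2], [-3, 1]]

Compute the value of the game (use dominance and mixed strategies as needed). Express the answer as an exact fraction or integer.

Row B is strictly dominated by row C, so the kicker never plays it.
The remaining 2×2 game on (A, C) × (r1, r2) has no saddle point. Let the kicker play A with probability p; indifference gives 5p − 3(1−p) = −5p + (1−p), so p = 2/7.
Similarly the goalkeeper's optimal q on r1 is 3/7, and the value is 5·(3/7) + (-5)·(4/7) = -5/7.

-5/7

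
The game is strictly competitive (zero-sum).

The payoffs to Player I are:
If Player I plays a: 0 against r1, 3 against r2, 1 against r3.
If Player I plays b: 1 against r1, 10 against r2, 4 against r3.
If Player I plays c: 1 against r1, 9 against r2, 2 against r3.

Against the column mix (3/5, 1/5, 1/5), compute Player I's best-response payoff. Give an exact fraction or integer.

a: (0)·(3/5) + (3)·(1/5) + (1)·(1/5) = 4/5.
b: (1)·(3/5) + (10)·(1/5) + (4)·(1/5) = 17/5.
c: (1)·(3/5) + (9)·(1/5) + (2)·(1/5) = 14/5.
The best pure response is b with expected payoff 17/5.

17/5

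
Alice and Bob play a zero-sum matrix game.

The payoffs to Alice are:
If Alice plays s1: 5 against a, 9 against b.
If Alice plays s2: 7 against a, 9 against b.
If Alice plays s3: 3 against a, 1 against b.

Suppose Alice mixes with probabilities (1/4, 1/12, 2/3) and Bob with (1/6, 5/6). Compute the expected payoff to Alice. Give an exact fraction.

133/36

Against (1/6, 5/6), each row's expected payoff is s1: 25/3; s2: 26/3; s3: 4/3.
Taking the (1/4, 1/12, 2/3)-weighted average: (1/4)·(25/3) + (1/12)·(26/3) + (2/3)·(4/3) = 133/36.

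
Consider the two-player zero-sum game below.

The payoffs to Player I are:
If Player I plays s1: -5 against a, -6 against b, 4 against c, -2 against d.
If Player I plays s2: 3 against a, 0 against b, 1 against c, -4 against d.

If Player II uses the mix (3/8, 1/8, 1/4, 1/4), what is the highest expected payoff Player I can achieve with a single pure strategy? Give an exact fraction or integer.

3/8

s1: (-5)·(3/8) + (-6)·(1/8) + (4)·(1/4) + (-2)·(1/4) = -17/8.
s2: (3)·(3/8) + (0)·(1/8) + (1)·(1/4) + (-4)·(1/4) = 3/8.
The best pure response is s2 with expected payoff 3/8.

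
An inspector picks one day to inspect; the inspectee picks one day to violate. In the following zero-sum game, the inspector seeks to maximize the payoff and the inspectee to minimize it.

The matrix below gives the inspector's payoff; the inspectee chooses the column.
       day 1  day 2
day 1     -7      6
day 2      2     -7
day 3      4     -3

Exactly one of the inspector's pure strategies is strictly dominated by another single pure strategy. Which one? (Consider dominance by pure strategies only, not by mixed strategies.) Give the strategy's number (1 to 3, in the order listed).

Compare day 2 with day 3: 4 > 2, -3 > -7.
So day 3 strictly dominates day 2 for the inspector; day 2 is strictly dominated.

2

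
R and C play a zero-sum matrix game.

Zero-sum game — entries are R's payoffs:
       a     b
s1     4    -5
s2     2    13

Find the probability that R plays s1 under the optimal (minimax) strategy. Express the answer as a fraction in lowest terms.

11/20

Row minima are -5 and 2, so R's maximin is 2; column maxima are 4 and 13, so C's minimax is 4. These differ, so the equilibrium is in mixed strategies.
Let R play s1 with probability p. C is indifferent when 4p + 2(1−p) = −5p + 13(1−p), giving p = 11/20.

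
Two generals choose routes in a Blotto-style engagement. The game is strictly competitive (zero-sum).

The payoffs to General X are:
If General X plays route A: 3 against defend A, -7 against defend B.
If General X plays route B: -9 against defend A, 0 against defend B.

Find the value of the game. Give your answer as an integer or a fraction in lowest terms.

Row minima are -7 and -9, so General X's maximin is -7; column maxima are 3 and 0, so General Y's minimax is 0. These differ, so the equilibrium is in mixed strategies.
Let General X play route A with probability p. General Y is indifferent when 3p − 9(1−p) = −7p, giving p = 9/19.
Let General Y play defend A with probability q. General X is indifferent when 3q − 7(1−q) = −9q, giving q = 7/19.
The value is 3·(7/19) + (-7)·(12/19) = -63/19.

-63/19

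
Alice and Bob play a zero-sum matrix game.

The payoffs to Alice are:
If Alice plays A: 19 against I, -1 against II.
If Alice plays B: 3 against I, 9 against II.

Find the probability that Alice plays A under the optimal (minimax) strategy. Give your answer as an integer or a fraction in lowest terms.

3/13

Row minima are -1 and 3, so Alice's maximin is 3; column maxima are 19 and 9, so Bob's minimax is 9. These differ, so the equilibrium is in mixed strategies.
Let Alice play A with probability p. Bob is indifferent when 19p + 3(1−p) = −p + 9(1−p), giving p = 3/13.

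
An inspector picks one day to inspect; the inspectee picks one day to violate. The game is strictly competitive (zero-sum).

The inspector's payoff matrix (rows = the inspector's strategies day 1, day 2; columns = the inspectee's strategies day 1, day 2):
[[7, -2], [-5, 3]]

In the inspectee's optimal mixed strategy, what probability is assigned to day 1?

Row minima are -2 and -5, so the inspector's maximin is -2; column maxima are 7 and 3, so the inspectee's minimax is 3. These differ, so the equilibrium is in mixed strategies.
Let the inspectee play day 1 with probability q. The inspector is indifferent when 7q − 2(1−q) = −5q + 3(1−q), giving q = 5/17.

5/17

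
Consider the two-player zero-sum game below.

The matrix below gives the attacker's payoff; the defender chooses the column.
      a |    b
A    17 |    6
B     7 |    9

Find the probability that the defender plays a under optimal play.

3/13

Row minima are 6 and 7, so the attacker's maximin is 7; column maxima are 17 and 9, so the defender's minimax is 9. These differ, so the equilibrium is in mixed strategies.
Let the defender play a with probability q. The attacker is indifferent when 17q + 6(1−q) = 7q + 9(1−q), giving q = 3/13.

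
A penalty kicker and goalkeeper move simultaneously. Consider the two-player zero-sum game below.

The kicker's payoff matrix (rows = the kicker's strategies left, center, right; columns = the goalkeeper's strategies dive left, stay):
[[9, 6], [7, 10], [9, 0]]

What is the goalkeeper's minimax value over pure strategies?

The worst case (largest entry) in each column is dive left: 9, stay: 10.
The best (smallest) of these is 9.

9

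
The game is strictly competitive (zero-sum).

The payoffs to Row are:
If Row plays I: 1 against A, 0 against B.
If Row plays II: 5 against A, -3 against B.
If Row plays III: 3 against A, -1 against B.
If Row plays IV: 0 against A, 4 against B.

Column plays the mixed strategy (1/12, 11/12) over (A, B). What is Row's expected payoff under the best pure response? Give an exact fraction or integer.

11/3

I: (1)·(1/12) + (0)·(11/12) = 1/12.
II: (5)·(1/12) + (-3)·(11/12) = -7/3.
III: (3)·(1/12) + (-1)·(11/12) = -2/3.
IV: (0)·(1/12) + (4)·(11/12) = 11/3.
The best pure response is IV with expected payoff 11/3.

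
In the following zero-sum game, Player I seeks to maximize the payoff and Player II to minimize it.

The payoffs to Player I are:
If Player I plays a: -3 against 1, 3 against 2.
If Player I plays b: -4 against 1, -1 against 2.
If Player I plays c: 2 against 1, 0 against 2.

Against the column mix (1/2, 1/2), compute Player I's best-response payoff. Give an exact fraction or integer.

1

a: (-3)·(1/2) + (3)·(1/2) = 0.
b: (-4)·(1/2) + (-1)·(1/2) = -5/2.
c: (2)·(1/2) + (0)·(1/2) = 1.
The best pure response is c with expected payoff 1.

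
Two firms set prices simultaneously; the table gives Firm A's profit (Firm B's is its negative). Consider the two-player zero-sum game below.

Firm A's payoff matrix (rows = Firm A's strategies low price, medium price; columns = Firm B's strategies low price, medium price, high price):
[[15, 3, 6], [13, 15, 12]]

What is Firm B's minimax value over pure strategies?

The worst case (largest entry) in each column is low price: 15, medium price: 15, high price: 12.
The best (smallest) of these is 12.

12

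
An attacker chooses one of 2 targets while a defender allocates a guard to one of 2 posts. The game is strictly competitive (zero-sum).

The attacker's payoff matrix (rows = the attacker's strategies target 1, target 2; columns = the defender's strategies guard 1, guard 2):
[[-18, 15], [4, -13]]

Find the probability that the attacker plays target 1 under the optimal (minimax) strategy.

17/50

Row minima are -18 and -13, so the attacker's maximin is -13; column maxima are 4 and 15, so the defender's minimax is 4. These differ, so the equilibrium is in mixed strategies.
Let the attacker play target 1 with probability p. The defender is indifferent when −18p + 4(1−p) = 15p − 13(1−p), giving p = 17/50.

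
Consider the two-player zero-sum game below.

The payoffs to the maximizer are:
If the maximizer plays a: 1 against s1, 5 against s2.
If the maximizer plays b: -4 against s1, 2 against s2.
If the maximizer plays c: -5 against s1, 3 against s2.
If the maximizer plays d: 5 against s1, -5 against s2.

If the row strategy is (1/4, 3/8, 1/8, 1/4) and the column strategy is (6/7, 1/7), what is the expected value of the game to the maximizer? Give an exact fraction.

Against (6/7, 1/7), each row's expected payoff is a: 11/7; b: -22/7; c: -27/7; d: 25/7.
Taking the (1/4, 3/8, 1/8, 1/4)-weighted average: (1/4)·(11/7) + (3/8)·(-22/7) + (1/8)·(-27/7) + (1/4)·(25/7) = -3/8.

-3/8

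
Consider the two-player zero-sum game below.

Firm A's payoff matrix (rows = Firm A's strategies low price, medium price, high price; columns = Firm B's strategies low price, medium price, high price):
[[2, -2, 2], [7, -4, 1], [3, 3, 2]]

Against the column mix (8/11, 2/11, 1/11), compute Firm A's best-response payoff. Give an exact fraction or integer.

low price: (2)·(8/11) + (-2)·(2/11) + (2)·(1/11) = 14/11.
medium price: (7)·(8/11) + (-4)·(2/11) + (1)·(1/11) = 49/11.
high price: (3)·(8/11) + (3)·(2/11) + (2)·(1/11) = 32/11.
The best pure response is medium price with expected payoff 49/11.

49/11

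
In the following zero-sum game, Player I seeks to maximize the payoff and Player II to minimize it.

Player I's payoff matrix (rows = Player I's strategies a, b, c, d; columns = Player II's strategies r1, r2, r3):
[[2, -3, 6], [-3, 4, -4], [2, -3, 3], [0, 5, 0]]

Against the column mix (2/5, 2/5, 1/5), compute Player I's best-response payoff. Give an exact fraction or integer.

2

a: (2)·(2/5) + (-3)·(2/5) + (6)·(1/5) = 4/5.
b: (-3)·(2/5) + (4)·(2/5) + (-4)·(1/5) = -2/5.
c: (2)·(2/5) + (-3)·(2/5) + (3)·(1/5) = 1/5.
d: (0)·(2/5) + (5)·(2/5) + (0)·(1/5) = 2.
The best pure response is d with expected payoff 2.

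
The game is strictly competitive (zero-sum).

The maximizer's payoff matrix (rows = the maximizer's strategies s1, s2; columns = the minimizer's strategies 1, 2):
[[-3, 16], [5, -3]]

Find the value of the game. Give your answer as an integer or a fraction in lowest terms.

71/27

Row minima are -3 and -3, so the maximizer's maximin is -3; column maxima are 5 and 16, so the minimizer's minimax is 5. These differ, so the equilibrium is in mixed strategies.
Let the maximizer play s1 with probability p. The minimizer is indifferent when −3p + 5(1−p) = 16p − 3(1−p), giving p = 8/27.
Let the minimizer play 1 with probability q. The maximizer is indifferent when −3q + 16(1−q) = 5q − 3(1−q), giving q = 19/27.
The value is -3·(19/27) + (16)·(8/27) = 71/27.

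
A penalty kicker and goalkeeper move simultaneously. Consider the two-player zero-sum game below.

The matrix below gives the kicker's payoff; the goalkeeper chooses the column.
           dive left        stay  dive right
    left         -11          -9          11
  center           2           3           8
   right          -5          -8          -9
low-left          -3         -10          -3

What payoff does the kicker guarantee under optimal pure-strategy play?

Row minima: -11, 2, -9, -10 → the kicker's maximin is 2.
Column maxima: 2, 3, 11 → the goalkeeper's minimax is 2.
They coincide at (center, dive left), so the value is 2.

2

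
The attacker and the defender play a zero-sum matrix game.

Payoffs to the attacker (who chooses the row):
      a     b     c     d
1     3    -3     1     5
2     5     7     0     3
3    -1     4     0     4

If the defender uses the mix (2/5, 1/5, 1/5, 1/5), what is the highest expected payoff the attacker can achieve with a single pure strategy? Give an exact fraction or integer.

4

1: (3)·(2/5) + (-3)·(1/5) + (1)·(1/5) + (5)·(1/5) = 9/5.
2: (5)·(2/5) + (7)·(1/5) + (0)·(1/5) + (3)·(1/5) = 4.
3: (-1)·(2/5) + (4)·(1/5) + (0)·(1/5) + (4)·(1/5) = 6/5.
The best pure response is 2 with expected payoff 4.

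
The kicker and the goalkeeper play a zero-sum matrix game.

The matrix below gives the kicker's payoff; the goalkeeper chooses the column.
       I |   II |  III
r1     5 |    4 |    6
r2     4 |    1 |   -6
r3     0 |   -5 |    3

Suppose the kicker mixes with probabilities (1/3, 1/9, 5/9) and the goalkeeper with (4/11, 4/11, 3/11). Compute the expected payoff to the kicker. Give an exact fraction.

109/99

Against (4/11, 4/11, 3/11), each row's expected payoff is r1: 54/11; r2: 2/11; r3: -1.
Taking the (1/3, 1/9, 5/9)-weighted average: (1/3)·(54/11) + (1/9)·(2/11) + (5/9)·(-1) = 109/99.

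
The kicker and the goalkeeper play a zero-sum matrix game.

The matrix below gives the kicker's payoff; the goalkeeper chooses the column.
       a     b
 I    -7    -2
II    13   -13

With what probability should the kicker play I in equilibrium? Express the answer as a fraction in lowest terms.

Row minima are -7 and -13, so the kicker's maximin is -7; column maxima are 13 and -2, so the goalkeeper's minimax is -2. These differ, so the equilibrium is in mixed strategies.
Let the kicker play I with probability p. The goalkeeper is indifferent when −7p + 13(1−p) = −2p − 13(1−p), giving p = 26/31.

26/31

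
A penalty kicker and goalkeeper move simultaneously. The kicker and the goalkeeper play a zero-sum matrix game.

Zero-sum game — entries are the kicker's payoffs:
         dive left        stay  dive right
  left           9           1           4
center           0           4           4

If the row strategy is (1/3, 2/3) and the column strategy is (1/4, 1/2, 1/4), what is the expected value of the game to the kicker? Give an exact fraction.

13/4

Against (1/4, 1/2, 1/4), each row's expected payoff is left: 15/4; center: 3.
Taking the (1/3, 2/3)-weighted average: (1/3)·(15/4) + (2/3)·(3) = 13/4.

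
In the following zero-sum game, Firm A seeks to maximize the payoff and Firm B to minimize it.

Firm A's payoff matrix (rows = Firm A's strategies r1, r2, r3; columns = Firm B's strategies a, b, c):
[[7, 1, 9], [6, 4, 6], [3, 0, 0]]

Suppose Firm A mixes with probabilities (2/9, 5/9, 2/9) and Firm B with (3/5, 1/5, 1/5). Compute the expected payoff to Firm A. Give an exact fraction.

Against (3/5, 1/5, 1/5), each row's expected payoff is r1: 31/5; r2: 28/5; r3: 9/5.
Taking the (2/9, 5/9, 2/9)-weighted average: (2/9)·(31/5) + (5/9)·(28/5) + (2/9)·(9/5) = 44/9.

44/9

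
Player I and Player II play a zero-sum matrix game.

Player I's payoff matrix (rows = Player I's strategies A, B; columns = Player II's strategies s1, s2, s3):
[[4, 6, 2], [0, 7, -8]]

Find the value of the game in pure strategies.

Row minima: 2, -8 → Player I's maximin is 2.
Column maxima: 4, 7, 2 → Player II's minimax is 2.
They coincide at (A, s3), so the value is 2.

2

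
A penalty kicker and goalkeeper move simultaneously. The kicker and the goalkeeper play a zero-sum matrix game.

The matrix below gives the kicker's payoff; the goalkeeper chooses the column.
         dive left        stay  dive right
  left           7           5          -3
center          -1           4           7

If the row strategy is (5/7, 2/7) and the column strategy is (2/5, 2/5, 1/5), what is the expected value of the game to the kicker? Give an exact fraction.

131/35

Against (2/5, 2/5, 1/5), each row's expected payoff is left: 21/5; center: 13/5.
Taking the (5/7, 2/7)-weighted average: (5/7)·(21/5) + (2/7)·(13/5) = 131/35.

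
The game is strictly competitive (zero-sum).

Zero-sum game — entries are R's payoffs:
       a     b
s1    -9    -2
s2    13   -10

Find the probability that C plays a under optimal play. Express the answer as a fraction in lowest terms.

4/15

Row minima are -9 and -10, so R's maximin is -9; column maxima are 13 and -2, so C's minimax is -2. These differ, so the equilibrium is in mixed strategies.
Let C play a with probability q. R is indifferent when −9q − 2(1−q) = 13q − 10(1−q), giving q = 4/15.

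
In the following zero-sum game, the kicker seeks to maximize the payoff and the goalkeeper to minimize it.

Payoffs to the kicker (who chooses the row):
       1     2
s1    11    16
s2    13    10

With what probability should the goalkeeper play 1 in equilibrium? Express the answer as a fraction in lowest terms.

Row minima are 11 and 10, so the kicker's maximin is 11; column maxima are 13 and 16, so the goalkeeper's minimax is 13. These differ, so the equilibrium is in mixed strategies.
Let the goalkeeper play 1 with probability q. The kicker is indifferent when 11q + 16(1−q) = 13q + 10(1−q), giving q = 3/4.

3/4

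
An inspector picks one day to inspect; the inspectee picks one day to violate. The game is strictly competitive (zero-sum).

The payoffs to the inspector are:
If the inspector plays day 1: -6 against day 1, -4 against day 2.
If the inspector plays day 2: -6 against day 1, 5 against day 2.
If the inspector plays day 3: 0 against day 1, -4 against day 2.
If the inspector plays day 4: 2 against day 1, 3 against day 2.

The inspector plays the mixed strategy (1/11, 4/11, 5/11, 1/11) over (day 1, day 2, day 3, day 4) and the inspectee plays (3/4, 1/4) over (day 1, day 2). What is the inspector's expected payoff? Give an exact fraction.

-85/44

Against (3/4, 1/4), each row's expected payoff is day 1: -11/2; day 2: -13/4; day 3: -1; day 4: 9/4.
Taking the (1/11, 4/11, 5/11, 1/11)-weighted average: (1/11)·(-11/2) + (4/11)·(-13/4) + (5/11)·(-1) + (1/11)·(9/4) = -85/44.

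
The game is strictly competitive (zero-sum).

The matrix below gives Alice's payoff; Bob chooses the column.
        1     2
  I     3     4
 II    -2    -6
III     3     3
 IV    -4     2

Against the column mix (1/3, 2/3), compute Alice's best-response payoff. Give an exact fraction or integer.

I: (3)·(1/3) + (4)·(2/3) = 11/3.
II: (-2)·(1/3) + (-6)·(2/3) = -14/3.
III: (3)·(1/3) + (3)·(2/3) = 3.
IV: (-4)·(1/3) + (2)·(2/3) = 0.
The best pure response is I with expected payoff 11/3.

11/3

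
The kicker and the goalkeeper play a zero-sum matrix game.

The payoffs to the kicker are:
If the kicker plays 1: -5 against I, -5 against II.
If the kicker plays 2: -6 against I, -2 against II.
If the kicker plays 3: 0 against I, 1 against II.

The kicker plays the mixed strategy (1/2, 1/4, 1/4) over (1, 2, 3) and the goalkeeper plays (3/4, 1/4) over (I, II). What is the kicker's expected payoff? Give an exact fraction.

Against (3/4, 1/4), each row's expected payoff is 1: -5; 2: -5; 3: 1/4.
Taking the (1/2, 1/4, 1/4)-weighted average: (1/2)·(-5) + (1/4)·(-5) + (1/4)·(1/4) = -59/16.

-59/16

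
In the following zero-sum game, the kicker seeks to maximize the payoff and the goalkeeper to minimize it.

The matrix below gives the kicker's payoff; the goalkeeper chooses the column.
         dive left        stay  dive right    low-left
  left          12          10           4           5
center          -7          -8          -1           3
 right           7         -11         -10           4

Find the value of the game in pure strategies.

4

Row minima: 4, -8, -11 → the kicker's maximin is 4.
Column maxima: 12, 10, 4, 5 → the goalkeeper's minimax is 4.
They coincide at (left, dive right), so the value is 4.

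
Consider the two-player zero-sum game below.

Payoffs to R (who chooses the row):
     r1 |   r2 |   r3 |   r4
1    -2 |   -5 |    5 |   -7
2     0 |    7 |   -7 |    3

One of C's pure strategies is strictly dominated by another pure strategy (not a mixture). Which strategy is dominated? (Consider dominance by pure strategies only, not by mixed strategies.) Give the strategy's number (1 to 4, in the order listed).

2

C prefers columns that give R less. Compare r2 with r4: -7 < -5, 3 < 7.
So r4 strictly dominates r2 for C; r2 is strictly dominated.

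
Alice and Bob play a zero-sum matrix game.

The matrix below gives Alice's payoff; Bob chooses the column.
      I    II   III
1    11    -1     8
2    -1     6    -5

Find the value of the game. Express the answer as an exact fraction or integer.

43/20

Column I is strictly dominated by III for Bob (it gives Alice more in every row).
The remaining 2×2 game on (1, 2) × (II, III) has no saddle point. Let Alice play 1 with probability p; indifference gives −p + 6(1−p) = 8p − 5(1−p), so p = 11/20.
Similarly Bob's optimal q on II is 13/20, and the value is -1·(13/20) + (8)·(7/20) = 43/20.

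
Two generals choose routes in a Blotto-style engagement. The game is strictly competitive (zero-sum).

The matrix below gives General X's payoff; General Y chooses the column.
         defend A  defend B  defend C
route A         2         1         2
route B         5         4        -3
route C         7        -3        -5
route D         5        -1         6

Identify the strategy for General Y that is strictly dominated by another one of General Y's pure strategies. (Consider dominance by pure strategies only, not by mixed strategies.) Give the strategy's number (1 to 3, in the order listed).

1

General Y prefers columns that give General X less. Compare defend A with defend B: 1 < 2, 4 < 5, -3 < 7, -1 < 5.
So defend B strictly dominates defend A for General Y; defend A is strictly dominated.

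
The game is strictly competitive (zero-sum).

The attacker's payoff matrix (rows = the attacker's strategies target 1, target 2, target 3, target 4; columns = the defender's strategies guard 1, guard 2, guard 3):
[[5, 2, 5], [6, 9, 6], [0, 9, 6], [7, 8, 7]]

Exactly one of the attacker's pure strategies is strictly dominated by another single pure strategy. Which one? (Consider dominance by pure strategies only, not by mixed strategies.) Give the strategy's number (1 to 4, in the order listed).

1

Compare target 1 with target 2: 6 > 5, 9 > 2, 6 > 5.
So target 2 strictly dominates target 1 for the attacker; target 1 is strictly dominated.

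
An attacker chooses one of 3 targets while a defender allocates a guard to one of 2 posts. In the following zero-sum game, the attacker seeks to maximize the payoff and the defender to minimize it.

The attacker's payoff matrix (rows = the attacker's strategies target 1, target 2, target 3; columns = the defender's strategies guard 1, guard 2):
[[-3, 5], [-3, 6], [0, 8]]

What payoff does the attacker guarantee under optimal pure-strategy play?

Row minima: -3, -3, 0 → the attacker's maximin is 0.
Column maxima: 0, 8 → the defender's minimax is 0.
They coincide at (target 3, guard 1), so the value is 0.

0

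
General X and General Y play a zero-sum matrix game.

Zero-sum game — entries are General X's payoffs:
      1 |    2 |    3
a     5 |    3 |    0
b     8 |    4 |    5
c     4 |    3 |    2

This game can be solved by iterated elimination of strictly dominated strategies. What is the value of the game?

4

Row c is strictly dominated by row b (8>4, 4>3, 5>2); eliminate c.
Row a is strictly dominated by row b (8>5, 4>3, 5>0); eliminate a.
Column 3 is strictly dominated by 2 for General Y (4<5); eliminate 3.
Column 1 is strictly dominated by 2 for General Y (4<8); eliminate 1.
Only (b, 2) remains, with payoff 4.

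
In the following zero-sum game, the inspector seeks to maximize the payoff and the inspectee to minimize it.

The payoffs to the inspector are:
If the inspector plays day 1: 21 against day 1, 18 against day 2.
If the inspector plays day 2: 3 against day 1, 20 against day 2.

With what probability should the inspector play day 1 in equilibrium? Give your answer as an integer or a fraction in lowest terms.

17/20

Row minima are 18 and 3, so the inspector's maximin is 18; column maxima are 21 and 20, so the inspectee's minimax is 20. These differ, so the equilibrium is in mixed strategies.
Let the inspector play day 1 with probability p. The inspectee is indifferent when 21p + 3(1−p) = 18p + 20(1−p), giving p = 17/20.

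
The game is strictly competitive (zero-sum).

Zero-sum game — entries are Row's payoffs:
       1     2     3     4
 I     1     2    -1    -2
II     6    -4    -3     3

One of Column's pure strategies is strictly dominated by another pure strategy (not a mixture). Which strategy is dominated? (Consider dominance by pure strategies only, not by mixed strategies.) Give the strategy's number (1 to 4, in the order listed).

1

Column prefers columns that give Row less. Compare 1 with 3: -1 < 1, -3 < 6.
So 3 strictly dominates 1 for Column; 1 is strictly dominated.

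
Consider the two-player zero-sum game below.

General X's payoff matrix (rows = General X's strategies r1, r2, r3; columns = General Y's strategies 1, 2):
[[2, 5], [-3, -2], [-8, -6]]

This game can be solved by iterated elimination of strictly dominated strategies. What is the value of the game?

Row r3 is strictly dominated by row r1 (2>-8, 5>-6); eliminate r3.
Row r2 is strictly dominated by row r1 (2>-3, 5>-2); eliminate r2.
Column 2 is strictly dominated by 1 for General Y (2<5); eliminate 2.
Only (r1, 1) remains, with payoff 2.

2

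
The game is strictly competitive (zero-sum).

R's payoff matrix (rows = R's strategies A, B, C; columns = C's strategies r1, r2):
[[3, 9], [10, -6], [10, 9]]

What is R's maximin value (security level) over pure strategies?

9

The worst-case payoff for each row is A: 3, B: -6, C: 9.
The best of these is 9.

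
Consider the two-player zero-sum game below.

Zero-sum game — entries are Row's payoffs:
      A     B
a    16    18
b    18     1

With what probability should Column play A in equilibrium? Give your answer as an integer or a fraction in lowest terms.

Row minima are 16 and 1, so Row's maximin is 16; column maxima are 18 and 18, so Column's minimax is 18. These differ, so the equilibrium is in mixed strategies.
Let Column play A with probability q. Row is indifferent when 16q + 18(1−q) = 18q + (1−q), giving q = 17/19.

17/19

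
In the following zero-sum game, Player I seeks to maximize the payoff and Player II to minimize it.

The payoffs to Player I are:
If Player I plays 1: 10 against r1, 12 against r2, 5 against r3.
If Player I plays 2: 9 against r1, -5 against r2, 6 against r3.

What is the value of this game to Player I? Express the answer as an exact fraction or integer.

97/18

Column r1 is strictly dominated by r3 for Player II (it gives Player I more in every row).
The remaining 2×2 game on (1, 2) × (r2, r3) has no saddle point. Let Player I play 1 with probability p; indifference gives 12p − 5(1−p) = 5p + 6(1−p), so p = 11/18.
Similarly Player II's optimal q on r2 is 1/18, and the value is 12·(1/18) + (5)·(17/18) = 97/18.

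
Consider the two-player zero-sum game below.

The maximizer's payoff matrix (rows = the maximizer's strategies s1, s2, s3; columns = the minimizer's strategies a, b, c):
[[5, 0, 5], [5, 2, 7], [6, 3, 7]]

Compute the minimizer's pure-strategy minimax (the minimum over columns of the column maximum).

3

The worst case (largest entry) in each column is a: 6, b: 3, c: 7.
The best (smallest) of these is 3.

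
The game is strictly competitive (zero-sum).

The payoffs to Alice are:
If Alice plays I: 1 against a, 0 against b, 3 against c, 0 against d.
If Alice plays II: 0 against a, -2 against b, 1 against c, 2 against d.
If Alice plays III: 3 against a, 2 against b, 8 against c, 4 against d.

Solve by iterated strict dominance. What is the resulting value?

2

Column a is strictly dominated by b for Bob (0<1, -2<0, 2<3); eliminate a.
Column c is strictly dominated by b for Bob (0<3, -2<1, 2<8); eliminate c.
Row II is strictly dominated by row III (2>-2, 4>2); eliminate II.
Row I is strictly dominated by row III (2>0, 4>0); eliminate I.
Column d is strictly dominated by b for Bob (2<4); eliminate d.
Only (III, b) remains, with payoff 2.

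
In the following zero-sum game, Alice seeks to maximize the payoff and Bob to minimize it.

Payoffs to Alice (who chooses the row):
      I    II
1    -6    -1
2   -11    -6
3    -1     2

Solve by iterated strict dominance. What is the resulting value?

-1

Column II is strictly dominated by I for Bob (-6<-1, -11<-6, -1<2); eliminate II.
Row 2 is strictly dominated by row 1 (-6>-11); eliminate 2.
Row 1 is strictly dominated by row 3 (-1>-6); eliminate 1.
Only (3, I) remains, with payoff -1.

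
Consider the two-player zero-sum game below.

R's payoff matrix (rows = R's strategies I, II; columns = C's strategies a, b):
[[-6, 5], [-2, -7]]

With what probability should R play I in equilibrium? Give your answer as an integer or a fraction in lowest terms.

5/16

Row minima are -6 and -7, so R's maximin is -6; column maxima are -2 and 5, so C's minimax is -2. These differ, so the equilibrium is in mixed strategies.
Let R play I with probability p. C is indifferent when −6p − 2(1−p) = 5p − 7(1−p), giving p = 5/16.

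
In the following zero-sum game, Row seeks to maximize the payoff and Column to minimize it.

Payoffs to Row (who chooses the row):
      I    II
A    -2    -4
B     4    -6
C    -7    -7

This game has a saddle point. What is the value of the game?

-4

Row minima: -4, -6, -7 → Row's maximin is -4.
Column maxima: 4, -4 → Column's minimax is -4.
They coincide at (A, II), so the value is -4.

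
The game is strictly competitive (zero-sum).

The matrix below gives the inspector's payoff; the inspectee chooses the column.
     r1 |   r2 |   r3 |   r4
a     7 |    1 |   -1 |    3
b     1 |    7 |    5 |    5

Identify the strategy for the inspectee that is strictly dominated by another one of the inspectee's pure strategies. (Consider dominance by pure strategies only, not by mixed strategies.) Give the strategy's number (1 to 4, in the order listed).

2

The inspectee prefers columns that give the inspector less. Compare r2 with r3: -1 < 1, 5 < 7.
So r3 strictly dominates r2 for the inspectee; r2 is strictly dominated.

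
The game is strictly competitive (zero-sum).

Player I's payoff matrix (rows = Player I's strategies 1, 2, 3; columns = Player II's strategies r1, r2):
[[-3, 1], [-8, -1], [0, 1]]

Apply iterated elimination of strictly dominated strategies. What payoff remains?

0

Row 2 is strictly dominated by row 1 (-3>-8, 1>-1); eliminate 2.
Column r2 is strictly dominated by r1 for Player II (-3<1, 0<1); eliminate r2.
Row 1 is strictly dominated by row 3 (0>-3); eliminate 1.
Only (3, r1) remains, with payoff 0.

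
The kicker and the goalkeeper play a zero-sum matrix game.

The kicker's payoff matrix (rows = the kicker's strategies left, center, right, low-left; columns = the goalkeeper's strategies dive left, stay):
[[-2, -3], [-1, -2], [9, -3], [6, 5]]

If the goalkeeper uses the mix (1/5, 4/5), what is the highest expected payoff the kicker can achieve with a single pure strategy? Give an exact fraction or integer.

26/5

left: (-2)·(1/5) + (-3)·(4/5) = -14/5.
center: (-1)·(1/5) + (-2)·(4/5) = -9/5.
right: (9)·(1/5) + (-3)·(4/5) = -3/5.
low-left: (6)·(1/5) + (5)·(4/5) = 26/5.
The best pure response is low-left with expected payoff 26/5.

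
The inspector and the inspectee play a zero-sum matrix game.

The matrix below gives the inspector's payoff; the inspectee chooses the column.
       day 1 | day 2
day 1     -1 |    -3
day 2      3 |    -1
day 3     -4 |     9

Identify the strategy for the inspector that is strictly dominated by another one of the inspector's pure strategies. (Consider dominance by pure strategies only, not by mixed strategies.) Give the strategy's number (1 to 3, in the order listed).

1

Compare day 1 with day 2: 3 > -1, -1 > -3.
So day 2 strictly dominates day 1 for the inspector; day 1 is strictly dominated.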